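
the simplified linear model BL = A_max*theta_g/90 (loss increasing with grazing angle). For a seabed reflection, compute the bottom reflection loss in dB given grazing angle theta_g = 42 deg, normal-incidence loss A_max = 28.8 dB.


BL = A_max * theta_g / 90 = 28.8 * 42 / 90 = 13.44

13.44 dB


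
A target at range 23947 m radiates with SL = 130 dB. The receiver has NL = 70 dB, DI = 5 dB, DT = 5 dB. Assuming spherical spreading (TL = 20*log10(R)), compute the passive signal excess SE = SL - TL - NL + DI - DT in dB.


Step 1: TL = 20*log10(23947) = 87.59 dB
Step 2: SE = 130 - 87.59 - 70 + 5 - 5 = -27.59

-27.59 dB


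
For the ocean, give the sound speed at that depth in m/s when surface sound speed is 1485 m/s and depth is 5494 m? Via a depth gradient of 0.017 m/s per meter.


c = 1485 + 0.017 * 5494 = 1578.398

1578.398 m/s


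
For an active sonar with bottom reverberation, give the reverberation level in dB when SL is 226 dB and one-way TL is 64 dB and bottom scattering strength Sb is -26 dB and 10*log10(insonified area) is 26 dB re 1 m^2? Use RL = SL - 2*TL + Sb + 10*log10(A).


RL = SL - 2*TL + Sb + 10*log10(A) = 226 - 2*64 + (-26) + 26 = 98

98 dB


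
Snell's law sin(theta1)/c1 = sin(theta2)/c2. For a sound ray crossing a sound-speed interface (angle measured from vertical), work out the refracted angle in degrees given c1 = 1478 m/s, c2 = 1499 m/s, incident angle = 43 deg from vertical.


43.76 deg


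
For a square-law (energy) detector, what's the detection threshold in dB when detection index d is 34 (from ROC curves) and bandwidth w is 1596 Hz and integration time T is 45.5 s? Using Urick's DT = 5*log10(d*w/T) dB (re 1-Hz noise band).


DT = 5*log10(d*w/T) = 5*log10(34 * 1596 / 45.5) = 5*log10(1192.62) = 15.38

15.38 dB


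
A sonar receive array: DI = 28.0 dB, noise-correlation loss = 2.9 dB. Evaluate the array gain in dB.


AG = DI - L_corr = 28.0 - 2.9 = 25.1

25.1 dB


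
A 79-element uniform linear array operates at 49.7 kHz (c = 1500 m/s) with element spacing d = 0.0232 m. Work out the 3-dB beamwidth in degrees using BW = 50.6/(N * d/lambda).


0.83 deg


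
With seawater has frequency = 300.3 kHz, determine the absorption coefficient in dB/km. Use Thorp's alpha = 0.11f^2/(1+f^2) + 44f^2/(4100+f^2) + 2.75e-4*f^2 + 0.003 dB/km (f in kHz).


66.999 dB/km


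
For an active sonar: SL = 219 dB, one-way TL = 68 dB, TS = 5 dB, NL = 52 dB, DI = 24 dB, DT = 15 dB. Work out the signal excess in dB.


SE = SL - 2*TL + TS - NL + DI - DT = 219 - 2*68 + (5) - 52 + 24 - 15 = 45

45 dB


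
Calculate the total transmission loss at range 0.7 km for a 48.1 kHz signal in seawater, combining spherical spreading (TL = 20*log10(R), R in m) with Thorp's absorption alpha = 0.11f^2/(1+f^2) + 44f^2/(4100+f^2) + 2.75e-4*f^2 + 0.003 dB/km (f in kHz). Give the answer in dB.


Step 1 (Thorp): alpha = 0.11*2313.61/(1+2313.61) + 44*2313.61/(4100+2313.61) + 2.75e-4*2313.61 + 0.003 = 16.6215 dB/km
Step 2: TL_spread = 20*log10(700) = 56.9 dB
Step 3: TL_abs = alpha*R = 16.6215 * 0.7 = 11.64 dB
Step 4: TL_total = 56.9 + 11.64 = 68.54

68.54 dB


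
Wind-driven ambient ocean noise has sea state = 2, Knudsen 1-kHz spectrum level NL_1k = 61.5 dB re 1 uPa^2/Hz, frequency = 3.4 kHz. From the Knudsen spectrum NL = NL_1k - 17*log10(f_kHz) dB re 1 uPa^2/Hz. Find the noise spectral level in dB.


NL = NL_1k - 17*log10(f_kHz) = 61.5 - 17*log10(3.4) = 61.5 - (9.04) = 52.46

52.46 dB


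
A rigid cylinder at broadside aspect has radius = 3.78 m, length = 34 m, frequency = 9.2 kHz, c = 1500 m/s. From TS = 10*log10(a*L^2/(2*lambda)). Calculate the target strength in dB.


lambda = 1500/9200 = 0.16304 m
TS = 10*log10(3.78*34^2/(2*0.16304)) = 41.27

41.27 dB


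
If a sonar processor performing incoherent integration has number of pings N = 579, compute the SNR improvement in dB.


Gain = 5*log10(579) = 13.81

13.81 dB


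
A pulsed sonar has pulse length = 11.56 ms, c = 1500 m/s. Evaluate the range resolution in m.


8.67 m


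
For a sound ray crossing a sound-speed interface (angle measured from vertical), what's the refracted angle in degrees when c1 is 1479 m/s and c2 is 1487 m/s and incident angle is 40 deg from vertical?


sin(theta2) = (c2/c1)*sin(theta1) = (1487/1479)*sin(40 deg) = 0.64626
theta2 = arcsin(0.64626) = 40.26

40.26 deg


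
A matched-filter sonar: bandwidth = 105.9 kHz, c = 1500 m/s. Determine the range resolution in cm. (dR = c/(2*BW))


dR = c/(2*BW) = 1500 / (2 * 105.9e3) = 0.0071 m = 0.71 cm

0.71 cm


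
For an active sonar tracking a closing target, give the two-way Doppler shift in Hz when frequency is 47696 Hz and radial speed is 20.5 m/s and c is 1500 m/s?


1303.69 Hz


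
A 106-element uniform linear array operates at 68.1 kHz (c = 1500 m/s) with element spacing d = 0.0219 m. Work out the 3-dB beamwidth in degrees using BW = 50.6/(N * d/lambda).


Step 1: lambda = 1500/68100 = 0.02203 m
Step 2: d/lambda = 0.0219/0.02203 = 0.9941
Step 3: BW = 50.6/(N * d/lambda) = 50.6/(106 * 0.9941) = 0.48

0.48 deg


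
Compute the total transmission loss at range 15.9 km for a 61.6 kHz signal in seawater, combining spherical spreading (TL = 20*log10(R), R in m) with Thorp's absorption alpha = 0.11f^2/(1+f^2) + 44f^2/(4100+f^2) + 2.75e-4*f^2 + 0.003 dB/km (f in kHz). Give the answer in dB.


Step 1 (Thorp): alpha = 0.11*3794.56/(1+3794.56) + 44*3794.56/(4100+3794.56) + 2.75e-4*3794.56 + 0.003 = 22.3053 dB/km
Step 2: TL_spread = 20*log10(15900) = 84.03 dB
Step 3: TL_abs = alpha*R = 22.3053 * 15.9 = 354.65 dB
Step 4: TL_total = 84.03 + 354.65 = 438.68

438.68 dB


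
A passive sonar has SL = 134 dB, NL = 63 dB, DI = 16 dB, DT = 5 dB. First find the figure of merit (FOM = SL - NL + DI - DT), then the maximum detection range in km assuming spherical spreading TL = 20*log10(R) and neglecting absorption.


Step 1: FOM = SL - NL + DI - DT = 134 - 63 + 16 - 5 = 82 dB
Step 2: at max range FOM = TL = 20*log10(R), so R = 10^(82/20) = 12589.25 m = 12.59 km

12.59 km


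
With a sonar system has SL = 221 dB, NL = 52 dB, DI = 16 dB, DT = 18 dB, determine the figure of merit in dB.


FOM = SL - NL + DI - DT = 221 - 52 + 16 - 18 = 167

167 dB


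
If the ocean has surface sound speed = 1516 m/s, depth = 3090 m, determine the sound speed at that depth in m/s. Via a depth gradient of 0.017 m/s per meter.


c = 1516 + 0.017 * 3090 = 1568.53

1568.53 m/s


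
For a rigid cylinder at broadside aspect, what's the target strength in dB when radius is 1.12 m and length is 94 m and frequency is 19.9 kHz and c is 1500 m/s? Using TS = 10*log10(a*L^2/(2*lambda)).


lambda = 1500/19900 = 0.07538 m
TS = 10*log10(1.12*94^2/(2*0.07538)) = 48.17

48.17 dB


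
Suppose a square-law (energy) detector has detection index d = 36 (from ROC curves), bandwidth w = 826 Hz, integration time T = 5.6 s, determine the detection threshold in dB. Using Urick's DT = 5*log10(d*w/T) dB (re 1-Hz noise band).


DT = 5*log10(d*w/T) = 5*log10(36 * 826 / 5.6) = 5*log10(5310.0) = 18.63

18.63 dB


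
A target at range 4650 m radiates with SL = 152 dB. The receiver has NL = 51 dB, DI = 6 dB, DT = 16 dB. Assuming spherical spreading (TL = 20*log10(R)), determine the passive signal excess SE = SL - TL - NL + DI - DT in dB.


Step 1: TL = 20*log10(4650) = 73.35 dB
Step 2: SE = 152 - 73.35 - 51 + 6 - 16 = 17.65

17.65 dB


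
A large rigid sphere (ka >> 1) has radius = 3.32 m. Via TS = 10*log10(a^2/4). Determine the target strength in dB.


4.4 dB


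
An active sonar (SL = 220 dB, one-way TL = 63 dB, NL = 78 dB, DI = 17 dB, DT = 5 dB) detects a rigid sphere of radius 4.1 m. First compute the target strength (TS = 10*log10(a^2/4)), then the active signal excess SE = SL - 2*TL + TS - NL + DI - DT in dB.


Step 1: TS = 10*log10(4.1^2/4) = 6.24 dB
Step 2: SE = SL - 2*TL + TS - NL + DI - DT = 220 - 2*63 + (6.24) - 78 + 17 - 5 = 34.24

34.24 dB


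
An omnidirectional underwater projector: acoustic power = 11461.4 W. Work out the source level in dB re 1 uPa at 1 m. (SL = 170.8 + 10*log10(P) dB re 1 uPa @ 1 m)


SL = 170.8 + 10*log10(11461.4) = 170.8 + 40.59 = 211.39

211.39 dB


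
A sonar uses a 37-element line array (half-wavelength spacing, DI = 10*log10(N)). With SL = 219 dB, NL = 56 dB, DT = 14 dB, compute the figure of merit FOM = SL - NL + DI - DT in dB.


Step 1: DI = 10*log10(37) = 15.68 dB
Step 2: FOM = SL - NL + DI - DT = 219 - 56 + 15.68 - 14 = 164.68

164.68 dB


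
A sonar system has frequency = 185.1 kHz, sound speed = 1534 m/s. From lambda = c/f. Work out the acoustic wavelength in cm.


lambda = c/f = 1534 / 185100 = 0.0083 m = 0.83 cm

0.83 cm


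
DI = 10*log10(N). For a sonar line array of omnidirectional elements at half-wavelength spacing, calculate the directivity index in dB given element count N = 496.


DI = 10*log10(496) = 26.95

26.95 dB


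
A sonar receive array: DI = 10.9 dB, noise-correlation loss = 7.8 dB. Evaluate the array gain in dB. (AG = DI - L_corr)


AG = DI - L_corr = 10.9 - 7.8 = 3.1

3.1 dB


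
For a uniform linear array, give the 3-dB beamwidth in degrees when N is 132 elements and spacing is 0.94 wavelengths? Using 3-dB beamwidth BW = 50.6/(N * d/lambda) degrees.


BW = 50.6 / (132 * 0.94) = 50.6 / 124.08 = 0.41

0.41 deg


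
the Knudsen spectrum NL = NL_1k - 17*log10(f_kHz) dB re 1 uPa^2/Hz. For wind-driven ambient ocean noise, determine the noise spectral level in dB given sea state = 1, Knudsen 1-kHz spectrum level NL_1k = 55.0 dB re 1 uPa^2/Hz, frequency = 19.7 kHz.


NL = NL_1k - 17*log10(f_kHz) = 55.0 - 17*log10(19.7) = 55.0 - (22.01) = 32.99

32.99 dB


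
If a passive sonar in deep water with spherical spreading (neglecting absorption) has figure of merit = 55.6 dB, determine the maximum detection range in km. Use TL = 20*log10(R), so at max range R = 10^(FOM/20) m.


At max range FOM = TL, so 20*log10(R) = 55.6
R = 10^(55.6/20) = 602.56 m = 0.6 km

0.6 km


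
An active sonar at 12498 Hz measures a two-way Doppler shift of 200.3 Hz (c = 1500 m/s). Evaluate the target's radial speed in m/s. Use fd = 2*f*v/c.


From fd = 2*f*v/c, v = c*fd/(2*f) = 1500 * 200.3 / (2*12498) = 12.02

12.02 m/s


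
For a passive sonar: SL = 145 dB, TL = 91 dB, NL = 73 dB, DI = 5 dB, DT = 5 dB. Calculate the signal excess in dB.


SE = SL - TL - NL + DI - DT = 145 - 91 - 73 + 5 - 5 = -19

-19 dB


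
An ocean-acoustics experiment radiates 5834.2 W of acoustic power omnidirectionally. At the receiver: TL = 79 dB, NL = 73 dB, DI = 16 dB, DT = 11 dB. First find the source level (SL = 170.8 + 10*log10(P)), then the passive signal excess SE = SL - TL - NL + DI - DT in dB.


Step 1: SL = 170.8 + 10*log10(5834.2) = 208.46 dB
Step 2: SE = SL - TL - NL + DI - DT = 208.46 - 79 - 73 + 16 - 11 = 61.46

61.46 dB


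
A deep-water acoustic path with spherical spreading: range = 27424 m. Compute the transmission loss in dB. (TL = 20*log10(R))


88.76 dB


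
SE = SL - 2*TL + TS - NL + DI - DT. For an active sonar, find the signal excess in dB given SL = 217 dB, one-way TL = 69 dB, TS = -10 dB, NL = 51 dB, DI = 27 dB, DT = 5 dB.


SE = SL - 2*TL + TS - NL + DI - DT = 217 - 2*69 + (-10) - 51 + 27 - 5 = 40

40 dB


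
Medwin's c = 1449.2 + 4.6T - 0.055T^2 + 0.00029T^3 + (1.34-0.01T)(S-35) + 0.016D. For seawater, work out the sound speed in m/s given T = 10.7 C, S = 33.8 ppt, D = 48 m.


c = 1449.2 + 4.6*10.7 - 0.055*10.7^2 + 0.00029*10.7^3 + (1.34 - 0.01*10.7)*(33.8 - 35) + 0.016*48 = 1491.77

1491.77 m/s


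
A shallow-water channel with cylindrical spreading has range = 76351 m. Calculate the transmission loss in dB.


TL = 10*log10(76351) = 48.83

48.83 dB


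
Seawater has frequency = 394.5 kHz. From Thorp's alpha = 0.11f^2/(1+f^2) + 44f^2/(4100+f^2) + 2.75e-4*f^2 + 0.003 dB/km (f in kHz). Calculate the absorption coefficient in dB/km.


f^2 = 155630.25
alpha = 0.11*155630.25/(1+155630.25) + 44*155630.25/(4100+155630.25) + 2.75e-4*155630.25 + 0.003 = 85.782

85.782 dB/km


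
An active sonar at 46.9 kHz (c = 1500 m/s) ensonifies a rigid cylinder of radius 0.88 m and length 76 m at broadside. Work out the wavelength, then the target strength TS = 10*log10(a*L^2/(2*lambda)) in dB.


Step 1: lambda = c/f = 1500/46900 = 0.03198 m
Step 2: TS = 10*log10(a*L^2/(2*lambda)) = 10*log10(0.88*76^2/(2*0.03198)) = 49.0

49.0 dB


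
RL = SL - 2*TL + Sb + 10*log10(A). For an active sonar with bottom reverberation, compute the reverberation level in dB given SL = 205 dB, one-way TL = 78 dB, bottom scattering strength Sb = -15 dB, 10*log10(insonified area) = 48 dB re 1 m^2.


82 dB


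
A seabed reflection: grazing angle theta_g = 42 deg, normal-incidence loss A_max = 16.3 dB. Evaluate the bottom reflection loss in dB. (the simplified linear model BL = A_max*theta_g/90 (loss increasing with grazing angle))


BL = A_max * theta_g / 90 = 16.3 * 42 / 90 = 7.61

7.61 dB


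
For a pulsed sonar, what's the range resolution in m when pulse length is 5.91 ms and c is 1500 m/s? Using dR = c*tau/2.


4.4325 m


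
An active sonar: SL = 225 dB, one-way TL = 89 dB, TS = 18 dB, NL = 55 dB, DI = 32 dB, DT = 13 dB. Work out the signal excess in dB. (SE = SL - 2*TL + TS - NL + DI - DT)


SE = SL - 2*TL + TS - NL + DI - DT = 225 - 2*89 + (18) - 55 + 32 - 13 = 29

29 dB


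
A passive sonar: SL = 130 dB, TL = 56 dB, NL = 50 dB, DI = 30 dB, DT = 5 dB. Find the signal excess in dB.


SE = SL - TL - NL + DI - DT = 130 - 56 - 50 + 30 - 5 = 49

49 dB


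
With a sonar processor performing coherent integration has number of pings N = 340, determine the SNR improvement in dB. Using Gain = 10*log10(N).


Gain = 10*log10(340) = 25.31

25.31 dB


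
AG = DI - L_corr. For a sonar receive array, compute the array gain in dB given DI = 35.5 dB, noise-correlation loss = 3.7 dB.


31.8 dB


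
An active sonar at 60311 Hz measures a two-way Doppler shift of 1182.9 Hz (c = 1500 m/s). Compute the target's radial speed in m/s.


From fd = 2*f*v/c, v = c*fd/(2*f) = 1500 * 1182.9 / (2*60311) = 14.71

14.71 m/s


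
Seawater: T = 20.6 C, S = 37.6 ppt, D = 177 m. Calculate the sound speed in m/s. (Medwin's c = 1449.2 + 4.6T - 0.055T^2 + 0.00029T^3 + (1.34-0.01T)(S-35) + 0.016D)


1528.94 m/s


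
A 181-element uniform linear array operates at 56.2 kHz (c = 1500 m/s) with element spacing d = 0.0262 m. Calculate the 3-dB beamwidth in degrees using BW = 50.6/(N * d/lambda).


0.28 deg


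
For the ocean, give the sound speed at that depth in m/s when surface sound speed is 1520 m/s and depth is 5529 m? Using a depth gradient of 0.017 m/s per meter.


c = 1520 + 0.017 * 5529 = 1613.993

1613.993 m/s


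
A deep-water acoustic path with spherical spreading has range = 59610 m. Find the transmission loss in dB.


TL = 20*log10(59610) = 95.51

95.51 dB


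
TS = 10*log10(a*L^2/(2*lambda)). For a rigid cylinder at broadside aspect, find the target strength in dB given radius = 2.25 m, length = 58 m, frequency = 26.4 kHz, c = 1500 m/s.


48.24 dB


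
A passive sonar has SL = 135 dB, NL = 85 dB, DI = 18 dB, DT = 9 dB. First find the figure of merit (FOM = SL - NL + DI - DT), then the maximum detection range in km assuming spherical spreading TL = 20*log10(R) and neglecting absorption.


Step 1: FOM = SL - NL + DI - DT = 135 - 85 + 18 - 9 = 59 dB
Step 2: at max range FOM = TL = 20*log10(R), so R = 10^(59/20) = 891.25 m = 0.89 km

0.89 km


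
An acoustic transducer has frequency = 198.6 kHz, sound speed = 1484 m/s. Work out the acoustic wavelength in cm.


lambda = c/f = 1484 / 198600 = 0.0075 m = 0.75 cm

0.75 cm


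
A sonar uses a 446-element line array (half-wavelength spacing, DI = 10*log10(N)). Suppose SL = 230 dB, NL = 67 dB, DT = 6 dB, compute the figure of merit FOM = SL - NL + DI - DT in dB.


Step 1: DI = 10*log10(446) = 26.49 dB
Step 2: FOM = SL - NL + DI - DT = 230 - 67 + 26.49 - 6 = 183.49

183.49 dB


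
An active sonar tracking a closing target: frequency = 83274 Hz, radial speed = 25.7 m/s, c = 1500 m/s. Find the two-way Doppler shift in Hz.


2853.52 Hz


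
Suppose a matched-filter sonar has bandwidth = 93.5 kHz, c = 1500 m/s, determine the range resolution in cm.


dR = c/(2*BW) = 1500 / (2 * 93.5e3) = 0.008 m = 0.8 cm

0.8 cm


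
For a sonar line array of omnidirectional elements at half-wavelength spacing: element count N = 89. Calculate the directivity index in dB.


19.49 dB


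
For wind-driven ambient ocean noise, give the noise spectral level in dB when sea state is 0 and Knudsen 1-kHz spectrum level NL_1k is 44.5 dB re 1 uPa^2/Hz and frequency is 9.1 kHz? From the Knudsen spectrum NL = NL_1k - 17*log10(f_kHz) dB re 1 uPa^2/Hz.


NL = NL_1k - 17*log10(f_kHz) = 44.5 - 17*log10(9.1) = 44.5 - (16.3) = 28.2

28.2 dB


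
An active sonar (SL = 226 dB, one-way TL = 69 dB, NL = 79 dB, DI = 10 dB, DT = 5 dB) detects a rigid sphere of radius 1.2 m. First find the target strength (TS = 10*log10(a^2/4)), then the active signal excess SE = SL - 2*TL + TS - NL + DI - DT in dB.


Step 1: TS = 10*log10(1.2^2/4) = -4.44 dB
Step 2: SE = SL - 2*TL + TS - NL + DI - DT = 226 - 2*69 + (-4.44) - 79 + 10 - 5 = 9.56

9.56 dB


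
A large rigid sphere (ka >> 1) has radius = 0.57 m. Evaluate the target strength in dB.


TS = 10*log10(0.57^2 / 4) = 10*log10(0.081225) = -10.9

-10.9 dB


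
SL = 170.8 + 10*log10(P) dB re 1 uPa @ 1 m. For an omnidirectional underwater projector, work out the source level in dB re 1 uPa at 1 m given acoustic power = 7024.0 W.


SL = 170.8 + 10*log10(7024.0) = 170.8 + 38.47 = 209.27

209.27 dB


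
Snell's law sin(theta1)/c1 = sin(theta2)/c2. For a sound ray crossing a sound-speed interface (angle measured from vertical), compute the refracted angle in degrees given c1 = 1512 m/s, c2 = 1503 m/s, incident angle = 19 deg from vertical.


18.88 deg


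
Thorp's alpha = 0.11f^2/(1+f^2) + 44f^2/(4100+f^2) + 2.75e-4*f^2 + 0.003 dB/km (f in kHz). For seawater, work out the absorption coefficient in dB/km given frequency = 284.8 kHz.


f^2 = 81111.04
alpha = 0.11*81111.04/(1+81111.04) + 44*81111.04/(4100+81111.04) + 2.75e-4*81111.04 + 0.003 = 64.301

64.301 dB/km


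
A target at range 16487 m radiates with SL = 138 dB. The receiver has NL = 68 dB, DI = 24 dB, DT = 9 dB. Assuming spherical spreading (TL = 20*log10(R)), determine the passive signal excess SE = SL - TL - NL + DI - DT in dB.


0.66 dB


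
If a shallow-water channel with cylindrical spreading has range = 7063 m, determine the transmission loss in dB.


TL = 10*log10(7063) = 38.49

38.49 dB


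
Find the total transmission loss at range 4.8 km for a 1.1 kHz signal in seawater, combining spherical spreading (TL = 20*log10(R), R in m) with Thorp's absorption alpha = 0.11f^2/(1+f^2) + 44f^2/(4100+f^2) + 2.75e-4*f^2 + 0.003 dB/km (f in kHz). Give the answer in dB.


Step 1 (Thorp): alpha = 0.11*1.21/(1+1.21) + 44*1.21/(4100+1.21) + 2.75e-4*1.21 + 0.003 = 0.0765 dB/km
Step 2: TL_spread = 20*log10(4800) = 73.62 dB
Step 3: TL_abs = alpha*R = 0.0765 * 4.8 = 0.37 dB
Step 4: TL_total = 73.62 + 0.37 = 73.99

73.99 dB


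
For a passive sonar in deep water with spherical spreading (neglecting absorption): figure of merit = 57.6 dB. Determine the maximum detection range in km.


At max range FOM = TL, so 20*log10(R) = 57.6
R = 10^(57.6/20) = 758.58 m = 0.76 km

0.76 km


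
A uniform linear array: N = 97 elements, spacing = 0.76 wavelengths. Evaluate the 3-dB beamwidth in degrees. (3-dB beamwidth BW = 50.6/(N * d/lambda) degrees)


0.69 deg


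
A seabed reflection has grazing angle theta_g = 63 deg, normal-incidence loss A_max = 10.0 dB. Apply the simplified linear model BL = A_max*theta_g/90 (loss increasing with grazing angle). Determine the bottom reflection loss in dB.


7.0 dB


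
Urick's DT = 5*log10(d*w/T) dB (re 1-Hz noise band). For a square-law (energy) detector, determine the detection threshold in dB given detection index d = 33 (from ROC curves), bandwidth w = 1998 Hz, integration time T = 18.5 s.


DT = 5*log10(d*w/T) = 5*log10(33 * 1998 / 18.5) = 5*log10(3564.0) = 17.76

17.76 dB


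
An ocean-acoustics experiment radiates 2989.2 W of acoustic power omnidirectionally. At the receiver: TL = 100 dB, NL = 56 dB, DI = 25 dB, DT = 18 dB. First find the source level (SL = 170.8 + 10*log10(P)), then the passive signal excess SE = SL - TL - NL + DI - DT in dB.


Step 1: SL = 170.8 + 10*log10(2989.2) = 205.56 dB
Step 2: SE = SL - TL - NL + DI - DT = 205.56 - 100 - 56 + 25 - 18 = 56.56

56.56 dB


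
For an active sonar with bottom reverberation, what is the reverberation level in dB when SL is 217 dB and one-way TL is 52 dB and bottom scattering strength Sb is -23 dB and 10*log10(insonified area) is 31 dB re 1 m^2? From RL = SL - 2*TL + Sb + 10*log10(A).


121 dB


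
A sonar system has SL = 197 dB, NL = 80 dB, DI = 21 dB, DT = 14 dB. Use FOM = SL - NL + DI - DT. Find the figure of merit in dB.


124 dB


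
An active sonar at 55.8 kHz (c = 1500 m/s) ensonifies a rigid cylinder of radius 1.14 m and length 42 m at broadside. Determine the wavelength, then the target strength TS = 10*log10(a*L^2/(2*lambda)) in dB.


Step 1: lambda = c/f = 1500/55800 = 0.02688 m
Step 2: TS = 10*log10(a*L^2/(2*lambda)) = 10*log10(1.14*42^2/(2*0.02688)) = 45.73

45.73 dB


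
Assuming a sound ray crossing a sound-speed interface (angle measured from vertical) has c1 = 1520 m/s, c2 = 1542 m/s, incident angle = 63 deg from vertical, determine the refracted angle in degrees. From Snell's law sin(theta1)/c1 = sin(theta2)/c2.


64.68 deg


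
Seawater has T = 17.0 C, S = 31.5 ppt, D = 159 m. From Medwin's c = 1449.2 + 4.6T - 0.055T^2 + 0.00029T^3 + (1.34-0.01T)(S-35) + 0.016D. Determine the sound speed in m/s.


c = 1449.2 + 4.6*17.0 - 0.055*17.0^2 + 0.00029*17.0^3 + (1.34 - 0.01*17.0)*(31.5 - 35) + 0.016*159 = 1511.38

1511.38 m/s


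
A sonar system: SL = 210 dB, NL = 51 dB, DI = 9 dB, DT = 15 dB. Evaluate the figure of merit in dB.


153 dB


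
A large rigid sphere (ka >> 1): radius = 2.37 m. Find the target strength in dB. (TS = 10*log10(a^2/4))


TS = 10*log10(2.37^2 / 4) = 10*log10(1.404225) = 1.47

1.47 dB


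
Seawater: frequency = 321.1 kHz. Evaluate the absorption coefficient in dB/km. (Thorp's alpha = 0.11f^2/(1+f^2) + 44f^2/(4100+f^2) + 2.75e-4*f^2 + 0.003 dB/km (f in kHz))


70.784 dB/km


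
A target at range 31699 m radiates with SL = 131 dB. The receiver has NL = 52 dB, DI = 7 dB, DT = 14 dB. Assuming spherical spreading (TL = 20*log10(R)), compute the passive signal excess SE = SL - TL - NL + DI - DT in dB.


Step 1: TL = 20*log10(31699) = 90.02 dB
Step 2: SE = 131 - 90.02 - 52 + 7 - 14 = -18.02

-18.02 dB


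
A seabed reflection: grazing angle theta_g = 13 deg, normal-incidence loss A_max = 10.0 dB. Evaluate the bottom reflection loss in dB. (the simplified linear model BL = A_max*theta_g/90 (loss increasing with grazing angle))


BL = A_max * theta_g / 90 = 10.0 * 13 / 90 = 1.44

1.44 dB


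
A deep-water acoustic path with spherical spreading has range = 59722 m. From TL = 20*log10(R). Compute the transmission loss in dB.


TL = 20*log10(59722) = 95.52

95.52 dB


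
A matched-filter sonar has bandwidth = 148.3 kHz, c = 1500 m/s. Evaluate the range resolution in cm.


dR = c/(2*BW) = 1500 / (2 * 148.3e3) = 0.0051 m = 0.51 cm

0.51 cm


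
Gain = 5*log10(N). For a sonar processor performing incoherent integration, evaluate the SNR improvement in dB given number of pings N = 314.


12.48 dB


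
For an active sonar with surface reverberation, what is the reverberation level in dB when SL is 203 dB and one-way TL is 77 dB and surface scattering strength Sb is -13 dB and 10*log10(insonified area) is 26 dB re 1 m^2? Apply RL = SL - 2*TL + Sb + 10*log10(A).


RL = SL - 2*TL + Sb + 10*log10(A) = 203 - 2*77 + (-13) + 26 = 62

62 dB


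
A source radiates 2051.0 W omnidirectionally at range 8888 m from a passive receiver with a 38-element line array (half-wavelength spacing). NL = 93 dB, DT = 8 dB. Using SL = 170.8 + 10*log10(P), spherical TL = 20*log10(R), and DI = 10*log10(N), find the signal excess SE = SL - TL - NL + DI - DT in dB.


39.74 dB


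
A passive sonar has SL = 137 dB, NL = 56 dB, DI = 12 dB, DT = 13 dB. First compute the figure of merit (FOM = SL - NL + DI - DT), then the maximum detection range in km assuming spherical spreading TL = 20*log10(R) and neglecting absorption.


Step 1: FOM = SL - NL + DI - DT = 137 - 56 + 12 - 13 = 80 dB
Step 2: at max range FOM = TL = 20*log10(R), so R = 10^(80/20) = 10000.0 m = 10.0 km

10.0 km


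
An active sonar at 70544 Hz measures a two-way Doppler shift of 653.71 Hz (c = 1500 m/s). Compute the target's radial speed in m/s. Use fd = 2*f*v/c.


From fd = 2*f*v/c, v = c*fd/(2*f) = 1500 * 653.71 / (2*70544) = 6.95

6.95 m/s


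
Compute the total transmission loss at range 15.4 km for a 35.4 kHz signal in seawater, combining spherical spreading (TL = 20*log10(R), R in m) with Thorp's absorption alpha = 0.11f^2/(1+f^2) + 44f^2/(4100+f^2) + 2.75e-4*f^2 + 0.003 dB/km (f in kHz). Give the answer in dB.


Step 1 (Thorp): alpha = 0.11*1253.16/(1+1253.16) + 44*1253.16/(4100+1253.16) + 2.75e-4*1253.16 + 0.003 = 10.7578 dB/km
Step 2: TL_spread = 20*log10(15400) = 83.75 dB
Step 3: TL_abs = alpha*R = 10.7578 * 15.4 = 165.67 dB
Step 4: TL_total = 83.75 + 165.67 = 249.42

249.42 dB


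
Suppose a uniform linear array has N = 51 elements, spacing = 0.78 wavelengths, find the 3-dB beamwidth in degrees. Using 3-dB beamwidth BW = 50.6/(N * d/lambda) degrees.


1.27 deg


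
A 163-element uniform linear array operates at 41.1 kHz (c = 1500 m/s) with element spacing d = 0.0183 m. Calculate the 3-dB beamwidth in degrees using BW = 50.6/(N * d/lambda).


0.62 deg


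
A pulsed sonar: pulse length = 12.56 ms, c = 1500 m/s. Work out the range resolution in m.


dR = c*tau/2 = 1500 * 12.56e-3 / 2 = 9.42

9.42 m


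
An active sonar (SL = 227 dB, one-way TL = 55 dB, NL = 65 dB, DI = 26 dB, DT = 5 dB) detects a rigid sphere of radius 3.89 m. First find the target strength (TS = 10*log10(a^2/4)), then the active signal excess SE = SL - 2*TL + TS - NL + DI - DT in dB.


Step 1: TS = 10*log10(3.89^2/4) = 5.78 dB
Step 2: SE = SL - 2*TL + TS - NL + DI - DT = 227 - 2*55 + (5.78) - 65 + 26 - 5 = 78.78

78.78 dB


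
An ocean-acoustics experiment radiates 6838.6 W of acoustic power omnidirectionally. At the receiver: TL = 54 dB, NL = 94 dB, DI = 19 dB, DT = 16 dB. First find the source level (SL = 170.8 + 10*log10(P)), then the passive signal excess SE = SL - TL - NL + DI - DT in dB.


Step 1: SL = 170.8 + 10*log10(6838.6) = 209.15 dB
Step 2: SE = SL - TL - NL + DI - DT = 209.15 - 54 - 94 + 19 - 16 = 64.15

64.15 dB


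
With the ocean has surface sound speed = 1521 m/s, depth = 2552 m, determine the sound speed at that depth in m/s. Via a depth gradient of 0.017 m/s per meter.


c = 1521 + 0.017 * 2552 = 1564.384

1564.384 m/s


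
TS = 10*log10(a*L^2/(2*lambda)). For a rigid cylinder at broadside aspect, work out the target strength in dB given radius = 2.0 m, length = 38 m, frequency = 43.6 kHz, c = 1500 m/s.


lambda = 1500/43600 = 0.0344 m
TS = 10*log10(2.0*38^2/(2*0.0344)) = 46.23

46.23 dB


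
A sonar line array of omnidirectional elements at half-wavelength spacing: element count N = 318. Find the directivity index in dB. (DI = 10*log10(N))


DI = 10*log10(318) = 25.02

25.02 dB


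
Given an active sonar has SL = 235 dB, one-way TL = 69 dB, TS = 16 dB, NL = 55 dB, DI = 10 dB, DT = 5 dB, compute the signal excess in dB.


63 dB


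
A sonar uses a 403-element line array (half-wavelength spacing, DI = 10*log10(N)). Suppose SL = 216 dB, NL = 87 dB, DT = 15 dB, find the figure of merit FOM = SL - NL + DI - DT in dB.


Step 1: DI = 10*log10(403) = 26.05 dB
Step 2: FOM = SL - NL + DI - DT = 216 - 87 + 26.05 - 15 = 140.05

140.05 dB


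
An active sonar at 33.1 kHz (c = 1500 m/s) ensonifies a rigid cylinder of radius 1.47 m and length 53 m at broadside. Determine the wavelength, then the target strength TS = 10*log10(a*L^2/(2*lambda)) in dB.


Step 1: lambda = c/f = 1500/33100 = 0.04532 m
Step 2: TS = 10*log10(a*L^2/(2*lambda)) = 10*log10(1.47*53^2/(2*0.04532)) = 46.59

46.59 dB


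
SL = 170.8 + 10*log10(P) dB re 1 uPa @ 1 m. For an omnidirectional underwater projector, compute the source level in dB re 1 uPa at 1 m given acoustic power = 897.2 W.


200.33 dB


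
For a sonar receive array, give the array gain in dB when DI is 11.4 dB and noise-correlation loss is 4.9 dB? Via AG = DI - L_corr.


AG = DI - L_corr = 11.4 - 4.9 = 6.5

6.5 dB


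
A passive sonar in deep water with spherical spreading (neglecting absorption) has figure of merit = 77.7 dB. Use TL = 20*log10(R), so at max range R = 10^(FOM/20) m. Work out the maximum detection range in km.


7.67 km


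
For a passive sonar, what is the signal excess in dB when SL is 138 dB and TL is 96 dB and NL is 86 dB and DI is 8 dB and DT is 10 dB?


-46 dB


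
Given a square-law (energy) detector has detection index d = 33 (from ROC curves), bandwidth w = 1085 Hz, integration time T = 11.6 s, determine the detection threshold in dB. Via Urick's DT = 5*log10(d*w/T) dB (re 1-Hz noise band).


DT = 5*log10(d*w/T) = 5*log10(33 * 1085 / 11.6) = 5*log10(3086.64) = 17.45

17.45 dB


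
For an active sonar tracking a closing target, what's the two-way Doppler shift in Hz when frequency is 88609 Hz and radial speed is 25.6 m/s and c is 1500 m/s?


3024.52 Hz


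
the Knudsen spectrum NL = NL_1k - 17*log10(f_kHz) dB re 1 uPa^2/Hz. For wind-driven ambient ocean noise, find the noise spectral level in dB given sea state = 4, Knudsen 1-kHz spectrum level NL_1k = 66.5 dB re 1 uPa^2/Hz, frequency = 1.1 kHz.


NL = NL_1k - 17*log10(f_kHz) = 66.5 - 17*log10(1.1) = 66.5 - (0.7) = 65.8

65.8 dB


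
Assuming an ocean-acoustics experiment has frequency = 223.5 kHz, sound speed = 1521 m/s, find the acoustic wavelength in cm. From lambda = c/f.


0.68 cm


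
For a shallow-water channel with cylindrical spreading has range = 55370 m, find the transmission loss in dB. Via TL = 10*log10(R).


47.43 dB


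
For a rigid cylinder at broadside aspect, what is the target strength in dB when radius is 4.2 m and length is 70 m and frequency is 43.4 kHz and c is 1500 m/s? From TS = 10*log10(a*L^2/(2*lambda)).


lambda = 1500/43400 = 0.03456 m
TS = 10*log10(4.2*70^2/(2*0.03456)) = 54.74

54.74 dB


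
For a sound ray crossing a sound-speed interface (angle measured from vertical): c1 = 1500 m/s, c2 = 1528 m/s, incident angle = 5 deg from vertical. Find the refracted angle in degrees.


sin(theta2) = (c2/c1)*sin(theta1) = (1528/1500)*sin(5 deg) = 0.08878
theta2 = arcsin(0.08878) = 5.09

5.09 deg


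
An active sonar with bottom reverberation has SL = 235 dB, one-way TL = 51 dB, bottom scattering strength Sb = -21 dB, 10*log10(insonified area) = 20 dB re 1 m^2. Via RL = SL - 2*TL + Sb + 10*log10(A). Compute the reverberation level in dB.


132 dB


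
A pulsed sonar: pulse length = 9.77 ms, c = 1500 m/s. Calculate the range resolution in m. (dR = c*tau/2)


dR = c*tau/2 = 1500 * 9.77e-3 / 2 = 7.3275

7.3275 m


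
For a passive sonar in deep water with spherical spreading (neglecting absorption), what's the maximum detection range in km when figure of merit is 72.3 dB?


4.12 km


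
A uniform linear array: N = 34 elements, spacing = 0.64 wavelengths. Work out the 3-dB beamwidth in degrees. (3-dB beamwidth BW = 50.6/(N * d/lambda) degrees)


BW = 50.6 / (34 * 0.64) = 50.6 / 21.76 = 2.33

2.33 deg


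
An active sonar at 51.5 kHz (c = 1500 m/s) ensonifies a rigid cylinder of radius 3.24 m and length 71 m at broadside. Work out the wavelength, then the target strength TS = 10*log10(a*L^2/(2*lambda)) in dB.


Step 1: lambda = c/f = 1500/51500 = 0.02913 m
Step 2: TS = 10*log10(a*L^2/(2*lambda)) = 10*log10(3.24*71^2/(2*0.02913)) = 54.48

54.48 dB


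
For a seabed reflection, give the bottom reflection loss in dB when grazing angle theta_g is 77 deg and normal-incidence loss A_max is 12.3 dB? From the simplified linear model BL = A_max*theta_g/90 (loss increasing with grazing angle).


BL = A_max * theta_g / 90 = 12.3 * 77 / 90 = 10.52

10.52 dB


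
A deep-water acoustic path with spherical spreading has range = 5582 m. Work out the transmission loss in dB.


TL = 20*log10(5582) = 74.94

74.94 dB


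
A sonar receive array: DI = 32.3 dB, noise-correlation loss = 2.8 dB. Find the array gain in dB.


AG = DI - L_corr = 32.3 - 2.8 = 29.5

29.5 dB


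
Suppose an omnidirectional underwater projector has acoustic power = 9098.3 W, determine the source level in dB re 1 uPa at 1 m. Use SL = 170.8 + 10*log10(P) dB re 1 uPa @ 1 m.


SL = 170.8 + 10*log10(9098.3) = 170.8 + 39.59 = 210.39

210.39 dB


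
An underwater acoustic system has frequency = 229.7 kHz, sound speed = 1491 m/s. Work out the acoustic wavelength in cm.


0.65 cm


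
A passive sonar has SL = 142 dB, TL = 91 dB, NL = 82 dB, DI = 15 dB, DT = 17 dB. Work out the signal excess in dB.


-33 dB


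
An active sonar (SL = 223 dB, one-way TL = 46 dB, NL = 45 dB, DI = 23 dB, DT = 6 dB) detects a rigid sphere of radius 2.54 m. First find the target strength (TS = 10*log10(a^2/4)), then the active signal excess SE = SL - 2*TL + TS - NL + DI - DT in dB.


Step 1: TS = 10*log10(2.54^2/4) = 2.08 dB
Step 2: SE = SL - 2*TL + TS - NL + DI - DT = 223 - 2*46 + (2.08) - 45 + 23 - 6 = 105.08

105.08 dB


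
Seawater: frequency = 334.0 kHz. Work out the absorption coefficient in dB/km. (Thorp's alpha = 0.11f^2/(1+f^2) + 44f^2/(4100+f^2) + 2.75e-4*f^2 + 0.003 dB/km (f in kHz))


f^2 = 111556.0
alpha = 0.11*111556.0/(1+111556.0) + 44*111556.0/(4100+111556.0) + 2.75e-4*111556.0 + 0.003 = 73.231

73.231 dB/km


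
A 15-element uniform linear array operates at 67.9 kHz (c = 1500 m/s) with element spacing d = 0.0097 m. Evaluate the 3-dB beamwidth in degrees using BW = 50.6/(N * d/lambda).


Step 1: lambda = 1500/67900 = 0.02209 m
Step 2: d/lambda = 0.0097/0.02209 = 0.4391
Step 3: BW = 50.6/(N * d/lambda) = 50.6/(15 * 0.4391) = 7.68

7.68 deg


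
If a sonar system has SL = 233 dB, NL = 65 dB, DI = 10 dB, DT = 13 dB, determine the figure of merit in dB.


FOM = SL - NL + DI - DT = 233 - 65 + 10 - 13 = 165

165 dB


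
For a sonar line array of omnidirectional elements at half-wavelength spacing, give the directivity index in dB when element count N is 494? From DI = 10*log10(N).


26.94 dB


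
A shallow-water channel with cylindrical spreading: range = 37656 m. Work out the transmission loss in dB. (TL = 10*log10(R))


TL = 10*log10(37656) = 45.76

45.76 dB


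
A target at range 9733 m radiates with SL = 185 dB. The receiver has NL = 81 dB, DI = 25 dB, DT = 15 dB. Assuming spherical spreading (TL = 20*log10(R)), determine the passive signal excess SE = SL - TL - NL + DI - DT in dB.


Step 1: TL = 20*log10(9733) = 79.76 dB
Step 2: SE = 185 - 79.76 - 81 + 25 - 15 = 34.24

34.24 dB


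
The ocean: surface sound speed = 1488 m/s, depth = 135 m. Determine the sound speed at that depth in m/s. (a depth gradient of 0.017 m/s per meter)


c = 1488 + 0.017 * 135 = 1490.295

1490.295 m/s


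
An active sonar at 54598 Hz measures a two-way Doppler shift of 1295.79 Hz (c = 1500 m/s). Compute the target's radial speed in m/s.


From fd = 2*f*v/c, v = c*fd/(2*f) = 1500 * 1295.79 / (2*54598) = 17.8

17.8 m/s


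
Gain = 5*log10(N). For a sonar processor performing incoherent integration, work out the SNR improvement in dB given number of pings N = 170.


11.15 dB


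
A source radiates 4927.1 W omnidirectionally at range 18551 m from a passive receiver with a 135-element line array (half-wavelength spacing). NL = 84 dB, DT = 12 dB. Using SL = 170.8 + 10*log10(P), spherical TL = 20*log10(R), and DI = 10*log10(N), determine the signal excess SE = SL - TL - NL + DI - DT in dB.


47.66 dB


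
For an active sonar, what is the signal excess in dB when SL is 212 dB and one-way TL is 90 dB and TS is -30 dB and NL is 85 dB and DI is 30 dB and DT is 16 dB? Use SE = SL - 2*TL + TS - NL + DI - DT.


SE = SL - 2*TL + TS - NL + DI - DT = 212 - 2*90 + (-30) - 85 + 30 - 16 = -69

-69 dB


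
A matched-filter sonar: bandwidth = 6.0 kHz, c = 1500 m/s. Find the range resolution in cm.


12.5 cm


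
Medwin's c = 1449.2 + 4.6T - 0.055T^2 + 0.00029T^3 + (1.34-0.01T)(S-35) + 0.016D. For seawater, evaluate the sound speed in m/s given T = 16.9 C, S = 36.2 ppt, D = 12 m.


1514.23 m/s


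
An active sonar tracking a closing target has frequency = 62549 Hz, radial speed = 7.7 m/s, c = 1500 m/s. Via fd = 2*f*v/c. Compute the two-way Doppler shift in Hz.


642.17 Hz


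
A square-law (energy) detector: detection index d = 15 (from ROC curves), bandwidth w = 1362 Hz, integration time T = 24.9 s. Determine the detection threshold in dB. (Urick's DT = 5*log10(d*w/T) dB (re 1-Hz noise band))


DT = 5*log10(d*w/T) = 5*log10(15 * 1362 / 24.9) = 5*log10(820.48) = 14.57

14.57 dB


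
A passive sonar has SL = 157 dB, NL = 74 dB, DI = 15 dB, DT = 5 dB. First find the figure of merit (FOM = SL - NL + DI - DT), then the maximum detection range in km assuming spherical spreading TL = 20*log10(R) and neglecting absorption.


Step 1: FOM = SL - NL + DI - DT = 157 - 74 + 15 - 5 = 93 dB
Step 2: at max range FOM = TL = 20*log10(R), so R = 10^(93/20) = 44668.36 m = 44.67 km

44.67 km


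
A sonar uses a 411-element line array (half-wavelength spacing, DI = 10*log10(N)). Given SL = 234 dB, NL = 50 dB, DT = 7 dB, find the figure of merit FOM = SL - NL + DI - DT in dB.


Step 1: DI = 10*log10(411) = 26.14 dB
Step 2: FOM = SL - NL + DI - DT = 234 - 50 + 26.14 - 7 = 203.14

203.14 dB


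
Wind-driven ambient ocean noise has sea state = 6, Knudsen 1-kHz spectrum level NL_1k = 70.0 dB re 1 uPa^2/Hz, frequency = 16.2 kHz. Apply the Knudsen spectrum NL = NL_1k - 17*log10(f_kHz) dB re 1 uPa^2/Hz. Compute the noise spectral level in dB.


NL = NL_1k - 17*log10(f_kHz) = 70.0 - 17*log10(16.2) = 70.0 - (20.56) = 49.44

49.44 dB


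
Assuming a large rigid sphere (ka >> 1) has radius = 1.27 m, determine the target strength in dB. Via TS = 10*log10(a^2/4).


TS = 10*log10(1.27^2 / 4) = 10*log10(0.403225) = -3.94

-3.94 dB


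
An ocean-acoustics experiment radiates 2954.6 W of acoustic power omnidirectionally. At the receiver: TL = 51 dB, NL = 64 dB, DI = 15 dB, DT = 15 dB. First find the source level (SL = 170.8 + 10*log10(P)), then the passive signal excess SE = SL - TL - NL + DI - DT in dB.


Step 1: SL = 170.8 + 10*log10(2954.6) = 205.5 dB
Step 2: SE = SL - TL - NL + DI - DT = 205.5 - 51 - 64 + 15 - 15 = 90.5

90.5 dB


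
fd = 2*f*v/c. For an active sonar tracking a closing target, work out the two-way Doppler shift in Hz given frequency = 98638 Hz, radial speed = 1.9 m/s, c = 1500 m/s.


fd = 2*f*v/c = 2 * 98638 * 1.9 / 1500 = 249.88

249.88 Hz


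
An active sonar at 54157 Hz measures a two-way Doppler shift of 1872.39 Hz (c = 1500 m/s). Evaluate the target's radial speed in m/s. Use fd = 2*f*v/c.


From fd = 2*f*v/c, v = c*fd/(2*f) = 1500 * 1872.39 / (2*54157) = 25.93

25.93 m/s


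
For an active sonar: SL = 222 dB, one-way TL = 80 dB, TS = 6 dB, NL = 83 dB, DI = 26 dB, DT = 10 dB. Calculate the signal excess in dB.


SE = SL - 2*TL + TS - NL + DI - DT = 222 - 2*80 + (6) - 83 + 26 - 10 = 1

1 dB


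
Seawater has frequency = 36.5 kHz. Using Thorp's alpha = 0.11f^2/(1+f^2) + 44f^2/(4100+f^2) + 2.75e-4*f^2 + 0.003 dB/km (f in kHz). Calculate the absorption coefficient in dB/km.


11.27 dB/km
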